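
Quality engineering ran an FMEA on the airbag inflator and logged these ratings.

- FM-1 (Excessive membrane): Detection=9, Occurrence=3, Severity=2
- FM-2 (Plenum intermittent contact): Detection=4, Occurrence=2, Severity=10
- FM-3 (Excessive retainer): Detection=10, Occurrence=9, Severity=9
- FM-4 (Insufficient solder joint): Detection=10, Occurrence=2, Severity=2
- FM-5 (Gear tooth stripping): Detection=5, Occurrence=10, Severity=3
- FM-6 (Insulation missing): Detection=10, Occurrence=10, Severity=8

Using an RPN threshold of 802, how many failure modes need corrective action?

1

RPN = Severity × Occurrence × Detection:
  FM-1: 2 × 3 × 9 = 54
  FM-2: 10 × 2 × 4 = 80
  FM-3: 9 × 9 × 10 = 810
  FM-4: 2 × 2 × 10 = 40
  FM-5: 3 × 10 × 5 = 150
  FM-6: 8 × 10 × 10 = 800
Modes with RPN ≥ 802: FM-3 (810) → 1.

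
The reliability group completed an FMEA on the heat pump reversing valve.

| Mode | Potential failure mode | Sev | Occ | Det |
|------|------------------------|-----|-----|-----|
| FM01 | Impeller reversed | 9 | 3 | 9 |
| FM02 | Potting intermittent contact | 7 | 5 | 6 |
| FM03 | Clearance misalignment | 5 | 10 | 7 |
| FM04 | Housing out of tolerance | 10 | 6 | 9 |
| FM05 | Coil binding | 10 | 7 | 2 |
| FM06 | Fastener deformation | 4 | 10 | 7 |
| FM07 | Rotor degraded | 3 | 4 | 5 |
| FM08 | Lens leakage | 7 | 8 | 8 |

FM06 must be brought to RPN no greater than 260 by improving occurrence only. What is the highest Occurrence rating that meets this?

FM06: S=4, O=10, D=7 → current RPN = 280.
Fixed product = 28. Need 28 × O ≤ 260, so O ≤ 260/28 = 9.29.
Maximum integer Occurrence rating = 9 (gives RPN 252; O=10 would give 280 > 260).

9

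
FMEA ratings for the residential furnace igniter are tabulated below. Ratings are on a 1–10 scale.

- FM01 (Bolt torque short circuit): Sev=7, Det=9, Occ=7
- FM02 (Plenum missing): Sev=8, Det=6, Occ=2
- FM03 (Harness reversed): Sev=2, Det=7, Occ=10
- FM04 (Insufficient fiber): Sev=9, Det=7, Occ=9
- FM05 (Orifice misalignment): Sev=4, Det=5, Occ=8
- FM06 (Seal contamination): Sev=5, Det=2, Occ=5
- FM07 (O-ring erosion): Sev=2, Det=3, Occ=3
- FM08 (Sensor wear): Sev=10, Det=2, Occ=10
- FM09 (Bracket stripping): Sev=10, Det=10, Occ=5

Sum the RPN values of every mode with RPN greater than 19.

RPN = Severity × Occurrence × Detection:
  FM01: 7 × 7 × 9 = 441
  FM02: 8 × 2 × 6 = 96
  FM03: 2 × 10 × 7 = 140
  FM04: 9 × 9 × 7 = 567
  FM05: 4 × 8 × 5 = 160
  FM06: 5 × 5 × 2 = 50
  FM07: 2 × 3 × 3 = 18
  FM08: 10 × 10 × 2 = 200
  FM09: 10 × 5 × 10 = 500
RPN > 19: FM01 (441), FM02 (96), FM03 (140), FM04 (567), FM05 (160), FM06 (50), FM08 (200), FM09 (500).
Sum: 441 + 96 + 140 + 567 + 160 + 50 + 200 + 500 = 2154.

2154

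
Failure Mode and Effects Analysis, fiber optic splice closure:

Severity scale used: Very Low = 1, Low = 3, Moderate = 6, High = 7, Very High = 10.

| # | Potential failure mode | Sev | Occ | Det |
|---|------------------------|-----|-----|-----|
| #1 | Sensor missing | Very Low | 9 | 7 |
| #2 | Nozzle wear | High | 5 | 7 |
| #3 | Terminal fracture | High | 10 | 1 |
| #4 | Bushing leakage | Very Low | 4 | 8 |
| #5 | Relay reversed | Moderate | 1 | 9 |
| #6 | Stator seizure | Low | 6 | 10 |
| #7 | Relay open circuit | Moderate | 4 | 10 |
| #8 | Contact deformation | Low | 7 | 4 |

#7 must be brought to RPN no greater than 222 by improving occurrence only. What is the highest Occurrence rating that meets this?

#7: S=6, O=4, D=10 → current RPN = 240.
Fixed product = 60. Need 60 × O ≤ 222, so O ≤ 222/60 = 3.70.
Maximum integer Occurrence rating = 3 (gives RPN 180; O=4 would give 240 > 222).

3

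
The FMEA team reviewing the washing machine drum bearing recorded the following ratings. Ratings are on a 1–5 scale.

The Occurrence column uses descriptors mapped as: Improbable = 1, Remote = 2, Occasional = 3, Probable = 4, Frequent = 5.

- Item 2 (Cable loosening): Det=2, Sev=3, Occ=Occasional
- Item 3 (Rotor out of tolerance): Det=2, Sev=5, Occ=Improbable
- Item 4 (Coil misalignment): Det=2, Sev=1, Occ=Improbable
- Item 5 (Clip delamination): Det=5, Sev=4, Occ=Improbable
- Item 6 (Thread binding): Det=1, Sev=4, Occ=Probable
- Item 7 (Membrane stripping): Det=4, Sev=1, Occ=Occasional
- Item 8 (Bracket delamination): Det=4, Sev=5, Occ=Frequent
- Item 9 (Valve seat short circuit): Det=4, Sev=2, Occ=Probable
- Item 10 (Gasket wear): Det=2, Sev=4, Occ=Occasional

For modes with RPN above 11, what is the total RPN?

222

RPN = Severity × Occurrence × Detection:
  Item 2: 3 × 3 × 2 = 18
  Item 3: 5 × 1 × 2 = 10
  Item 4: 1 × 1 × 2 = 2
  Item 5: 4 × 1 × 5 = 20
  Item 6: 4 × 4 × 1 = 16
  Item 7: 1 × 3 × 4 = 12
  Item 8: 5 × 5 × 4 = 100
  Item 9: 2 × 4 × 4 = 32
  Item 10: 4 × 3 × 2 = 24
RPN > 11: Item 2 (18), Item 5 (20), Item 6 (16), Item 7 (12), Item 8 (100), Item 9 (32), Item 10 (24).
Sum: 18 + 20 + 16 + 12 + 100 + 32 + 24 = 222.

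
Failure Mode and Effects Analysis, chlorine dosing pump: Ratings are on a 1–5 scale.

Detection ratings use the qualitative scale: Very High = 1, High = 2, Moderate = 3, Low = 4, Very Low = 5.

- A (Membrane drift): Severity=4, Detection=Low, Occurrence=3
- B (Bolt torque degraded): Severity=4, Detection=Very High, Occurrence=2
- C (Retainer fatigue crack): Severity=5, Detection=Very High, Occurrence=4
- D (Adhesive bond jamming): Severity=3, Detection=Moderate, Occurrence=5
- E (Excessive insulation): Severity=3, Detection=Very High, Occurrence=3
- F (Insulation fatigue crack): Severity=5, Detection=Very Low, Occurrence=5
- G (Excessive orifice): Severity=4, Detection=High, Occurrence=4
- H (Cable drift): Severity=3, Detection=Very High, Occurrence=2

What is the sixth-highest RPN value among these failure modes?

RPN = Severity × Occurrence × Detection:
  A: 4 × 3 × 4 = 48
  B: 4 × 2 × 1 = 8
  C: 5 × 4 × 1 = 20
  D: 3 × 5 × 3 = 45
  E: 3 × 3 × 1 = 9
  F: 5 × 5 × 5 = 125
  G: 4 × 4 × 2 = 32
  H: 3 × 2 × 1 = 6
Sorted descending: 125, 48, 45, 32, 20, 9, 8, 6.
The sixth-highest RPN is 9 (E).

9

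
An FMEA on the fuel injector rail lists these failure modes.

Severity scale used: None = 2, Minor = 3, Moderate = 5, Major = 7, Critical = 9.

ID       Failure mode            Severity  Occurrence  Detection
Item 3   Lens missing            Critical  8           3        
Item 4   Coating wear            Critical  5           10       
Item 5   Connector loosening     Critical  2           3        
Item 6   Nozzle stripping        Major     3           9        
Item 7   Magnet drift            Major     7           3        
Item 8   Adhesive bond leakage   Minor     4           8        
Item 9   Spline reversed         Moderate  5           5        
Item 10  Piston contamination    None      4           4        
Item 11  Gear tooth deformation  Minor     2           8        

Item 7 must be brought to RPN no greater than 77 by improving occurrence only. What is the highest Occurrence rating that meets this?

Item 7: S=7, O=7, D=3 → current RPN = 147.
Fixed product = 21. Need 21 × O ≤ 77, so O ≤ 77/21 = 3.67.
Maximum integer Occurrence rating = 3 (gives RPN 63; O=4 would give 84 > 77).

3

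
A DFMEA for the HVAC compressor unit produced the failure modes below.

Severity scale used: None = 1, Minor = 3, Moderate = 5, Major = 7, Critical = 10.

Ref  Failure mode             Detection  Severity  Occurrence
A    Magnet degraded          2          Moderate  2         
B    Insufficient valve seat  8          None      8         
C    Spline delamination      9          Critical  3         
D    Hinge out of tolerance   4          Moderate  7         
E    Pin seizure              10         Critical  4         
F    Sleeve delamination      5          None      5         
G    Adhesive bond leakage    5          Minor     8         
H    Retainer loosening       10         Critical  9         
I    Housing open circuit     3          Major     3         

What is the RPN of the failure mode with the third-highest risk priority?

270

RPN = Severity × Occurrence × Detection:
  A: 5 × 2 × 2 = 20
  B: 1 × 8 × 8 = 64
  C: 10 × 3 × 9 = 270
  D: 5 × 7 × 4 = 140
  E: 10 × 4 × 10 = 400
  F: 1 × 5 × 5 = 25
  G: 3 × 8 × 5 = 120
  H: 10 × 9 × 10 = 900
  I: 7 × 3 × 3 = 63
Sorted descending: 900, 400, 270, 140, 120, 64, 63, 25, 20.
The third-highest RPN is 270 (C).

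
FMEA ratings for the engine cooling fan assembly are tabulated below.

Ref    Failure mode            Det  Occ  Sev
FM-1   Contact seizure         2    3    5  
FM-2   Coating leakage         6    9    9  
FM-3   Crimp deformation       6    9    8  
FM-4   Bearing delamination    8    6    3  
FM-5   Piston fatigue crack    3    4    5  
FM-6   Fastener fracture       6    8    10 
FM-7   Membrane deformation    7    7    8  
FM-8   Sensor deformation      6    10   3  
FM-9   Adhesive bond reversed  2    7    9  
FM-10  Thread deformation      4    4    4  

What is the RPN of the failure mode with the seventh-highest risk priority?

RPN = Severity × Occurrence × Detection:
  FM-1: 5 × 3 × 2 = 30
  FM-2: 9 × 9 × 6 = 486
  FM-3: 8 × 9 × 6 = 432
  FM-4: 3 × 6 × 8 = 144
  FM-5: 5 × 4 × 3 = 60
  FM-6: 10 × 8 × 6 = 480
  FM-7: 8 × 7 × 7 = 392
  FM-8: 3 × 10 × 6 = 180
  FM-9: 9 × 7 × 2 = 126
  FM-10: 4 × 4 × 4 = 64
Sorted descending: 486, 480, 432, 392, 180, 144, 126, 64, 60, 30.
The seventh-highest RPN is 126 (FM-9).

126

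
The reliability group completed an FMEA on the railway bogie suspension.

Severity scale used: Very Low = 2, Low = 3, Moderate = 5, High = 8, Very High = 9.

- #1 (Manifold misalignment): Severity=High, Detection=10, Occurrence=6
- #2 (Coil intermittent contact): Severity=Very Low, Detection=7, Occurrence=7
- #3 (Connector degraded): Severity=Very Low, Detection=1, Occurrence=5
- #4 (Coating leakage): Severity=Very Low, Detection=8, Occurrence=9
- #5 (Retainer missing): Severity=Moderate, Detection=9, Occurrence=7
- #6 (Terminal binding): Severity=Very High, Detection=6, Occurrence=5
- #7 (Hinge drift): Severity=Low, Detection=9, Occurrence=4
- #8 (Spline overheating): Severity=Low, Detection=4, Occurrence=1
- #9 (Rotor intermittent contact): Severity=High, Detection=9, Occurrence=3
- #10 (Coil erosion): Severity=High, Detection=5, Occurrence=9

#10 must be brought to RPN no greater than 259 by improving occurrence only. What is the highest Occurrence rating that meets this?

6

#10: S=8, O=9, D=5 → current RPN = 360.
Fixed product = 40. Need 40 × O ≤ 259, so O ≤ 259/40 = 6.47.
Maximum integer Occurrence rating = 6 (gives RPN 240; O=7 would give 280 > 259).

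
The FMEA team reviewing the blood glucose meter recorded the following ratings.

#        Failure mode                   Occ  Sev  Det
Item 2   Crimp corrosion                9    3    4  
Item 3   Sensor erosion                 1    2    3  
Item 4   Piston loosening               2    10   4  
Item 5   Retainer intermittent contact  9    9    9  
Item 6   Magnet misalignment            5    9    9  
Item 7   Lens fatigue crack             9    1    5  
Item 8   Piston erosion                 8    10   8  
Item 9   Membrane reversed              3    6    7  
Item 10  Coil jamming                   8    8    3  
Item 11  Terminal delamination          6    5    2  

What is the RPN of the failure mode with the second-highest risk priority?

RPN = Severity × Occurrence × Detection:
  Item 2: 3 × 9 × 4 = 108
  Item 3: 2 × 1 × 3 = 6
  Item 4: 10 × 2 × 4 = 80
  Item 5: 9 × 9 × 9 = 729
  Item 6: 9 × 5 × 9 = 405
  Item 7: 1 × 9 × 5 = 45
  Item 8: 10 × 8 × 8 = 640
  Item 9: 6 × 3 × 7 = 126
  Item 10: 8 × 8 × 3 = 192
  Item 11: 5 × 6 × 2 = 60
Sorted descending: 729, 640, 405, 192, 126, 108, 80, 60, 45, 6.
The second-highest RPN is 640 (Item 8).

640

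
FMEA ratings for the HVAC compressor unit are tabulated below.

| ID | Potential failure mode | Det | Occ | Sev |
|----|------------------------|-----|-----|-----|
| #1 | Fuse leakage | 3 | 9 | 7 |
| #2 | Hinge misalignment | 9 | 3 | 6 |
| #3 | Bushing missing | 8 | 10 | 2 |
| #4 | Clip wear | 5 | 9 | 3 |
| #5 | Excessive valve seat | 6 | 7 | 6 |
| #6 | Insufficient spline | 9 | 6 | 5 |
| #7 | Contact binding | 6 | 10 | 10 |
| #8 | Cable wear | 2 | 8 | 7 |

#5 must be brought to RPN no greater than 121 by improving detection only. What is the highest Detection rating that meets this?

2

#5: S=6, O=7, D=6 → current RPN = 252.
Fixed product = 42. Need 42 × D ≤ 121, so D ≤ 121/42 = 2.88.
Maximum integer Detection rating = 2 (gives RPN 84; D=3 would give 126 > 121).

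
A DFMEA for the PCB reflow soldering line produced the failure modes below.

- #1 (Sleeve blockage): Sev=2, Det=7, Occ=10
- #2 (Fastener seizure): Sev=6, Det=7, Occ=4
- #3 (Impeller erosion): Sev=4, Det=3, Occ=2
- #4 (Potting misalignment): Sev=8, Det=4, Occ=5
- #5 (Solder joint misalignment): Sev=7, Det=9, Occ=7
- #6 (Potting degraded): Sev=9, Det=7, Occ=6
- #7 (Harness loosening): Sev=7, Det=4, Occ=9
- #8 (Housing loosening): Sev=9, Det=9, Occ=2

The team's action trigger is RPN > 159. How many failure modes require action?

RPN = Severity × Occurrence × Detection:
  #1: 2 × 10 × 7 = 140
  #2: 6 × 4 × 7 = 168
  #3: 4 × 2 × 3 = 24
  #4: 8 × 5 × 4 = 160
  #5: 7 × 7 × 9 = 441
  #6: 9 × 6 × 7 = 378
  #7: 7 × 9 × 4 = 252
  #8: 9 × 2 × 9 = 162
Modes with RPN > 159: #2 (168), #4 (160), #5 (441), #6 (378), #7 (252), #8 (162) → 6.

6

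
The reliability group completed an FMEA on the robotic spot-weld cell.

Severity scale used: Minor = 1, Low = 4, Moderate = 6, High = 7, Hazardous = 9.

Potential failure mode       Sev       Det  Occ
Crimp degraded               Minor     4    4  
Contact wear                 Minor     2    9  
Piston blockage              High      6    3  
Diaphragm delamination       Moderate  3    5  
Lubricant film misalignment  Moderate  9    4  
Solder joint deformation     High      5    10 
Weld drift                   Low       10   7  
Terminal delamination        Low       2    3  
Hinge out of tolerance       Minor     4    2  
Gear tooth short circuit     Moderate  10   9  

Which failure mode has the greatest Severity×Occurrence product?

Criticality = Severity × Occurrence:
  Crimp degraded: 1 × 4 = 4
  Contact wear: 1 × 9 = 9
  Piston blockage: 7 × 3 = 21
  Diaphragm delamination: 6 × 5 = 30
  Lubricant film misalignment: 6 × 4 = 24
  Solder joint deformation: 7 × 10 = 70
  Weld drift: 4 × 7 = 28
  Terminal delamination: 4 × 3 = 12
  Hinge out of tolerance: 1 × 2 = 2
  Gear tooth short circuit: 6 × 9 = 54
Highest criticality is 70 → Solder joint deformation.

Solder joint deformation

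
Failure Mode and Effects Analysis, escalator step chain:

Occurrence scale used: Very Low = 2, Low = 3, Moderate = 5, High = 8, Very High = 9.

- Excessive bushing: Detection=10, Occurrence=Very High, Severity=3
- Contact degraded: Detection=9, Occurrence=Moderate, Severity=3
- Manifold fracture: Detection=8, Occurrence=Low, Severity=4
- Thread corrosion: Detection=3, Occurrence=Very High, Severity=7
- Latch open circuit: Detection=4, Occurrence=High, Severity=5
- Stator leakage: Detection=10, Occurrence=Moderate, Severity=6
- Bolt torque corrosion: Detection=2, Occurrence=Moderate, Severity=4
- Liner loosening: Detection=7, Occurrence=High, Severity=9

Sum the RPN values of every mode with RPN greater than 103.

RPN = Severity × Occurrence × Detection:
  Excessive bushing: 3 × 9 × 10 = 270
  Contact degraded: 3 × 5 × 9 = 135
  Manifold fracture: 4 × 3 × 8 = 96
  Thread corrosion: 7 × 9 × 3 = 189
  Latch open circuit: 5 × 8 × 4 = 160
  Stator leakage: 6 × 5 × 10 = 300
  Bolt torque corrosion: 4 × 5 × 2 = 40
  Liner loosening: 9 × 8 × 7 = 504
RPN > 103: Excessive bushing (270), Contact degraded (135), Thread corrosion (189), Latch open circuit (160), Stator leakage (300), Liner loosening (504).
Sum: 270 + 135 + 189 + 160 + 300 + 504 = 1558.

1558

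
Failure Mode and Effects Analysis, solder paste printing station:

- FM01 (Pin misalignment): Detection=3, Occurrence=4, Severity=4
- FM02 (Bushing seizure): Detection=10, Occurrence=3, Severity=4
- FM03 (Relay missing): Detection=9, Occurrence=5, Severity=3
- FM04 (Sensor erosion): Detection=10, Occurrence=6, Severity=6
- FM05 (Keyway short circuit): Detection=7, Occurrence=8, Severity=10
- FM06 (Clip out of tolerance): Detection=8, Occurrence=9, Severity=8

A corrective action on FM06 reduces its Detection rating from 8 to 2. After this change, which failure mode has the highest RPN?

RPN = Severity × Occurrence × Detection:
  FM01: 4 × 4 × 3 = 48
  FM02: 4 × 3 × 10 = 120
  FM03: 3 × 5 × 9 = 135
  FM04: 6 × 6 × 10 = 360
  FM05: 10 × 8 × 7 = 560
  FM06: 8 × 9 × 8 = 576
After action: FM06 → 8 × 9 × 2 = 144.
Revised RPNs: FM05=560, FM04=360, FM06=144, FM03=135, FM02=120, FM01=48.
Highest is now FM05 (560).

FM05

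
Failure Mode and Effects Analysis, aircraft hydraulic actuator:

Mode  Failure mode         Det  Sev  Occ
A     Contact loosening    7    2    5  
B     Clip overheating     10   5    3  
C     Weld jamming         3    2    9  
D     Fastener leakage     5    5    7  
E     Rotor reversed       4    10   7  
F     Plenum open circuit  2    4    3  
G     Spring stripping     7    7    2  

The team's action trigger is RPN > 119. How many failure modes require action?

RPN = Severity × Occurrence × Detection:
  A: 2 × 5 × 7 = 70
  B: 5 × 3 × 10 = 150
  C: 2 × 9 × 3 = 54
  D: 5 × 7 × 5 = 175
  E: 10 × 7 × 4 = 280
  F: 4 × 3 × 2 = 24
  G: 7 × 2 × 7 = 98
Modes with RPN > 119: B (150), D (175), E (280) → 3.

3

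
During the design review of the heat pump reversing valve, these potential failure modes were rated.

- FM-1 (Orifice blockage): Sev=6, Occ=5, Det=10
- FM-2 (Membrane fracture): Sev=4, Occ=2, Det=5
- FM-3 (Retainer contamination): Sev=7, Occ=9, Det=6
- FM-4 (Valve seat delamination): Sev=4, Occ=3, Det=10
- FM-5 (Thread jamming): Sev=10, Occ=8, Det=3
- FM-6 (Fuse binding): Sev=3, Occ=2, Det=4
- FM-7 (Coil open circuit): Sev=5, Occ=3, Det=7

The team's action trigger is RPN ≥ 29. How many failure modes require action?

RPN = Severity × Occurrence × Detection:
  FM-1: 6 × 5 × 10 = 300
  FM-2: 4 × 2 × 5 = 40
  FM-3: 7 × 9 × 6 = 378
  FM-4: 4 × 3 × 10 = 120
  FM-5: 10 × 8 × 3 = 240
  FM-6: 3 × 2 × 4 = 24
  FM-7: 5 × 3 × 7 = 105
Modes with RPN ≥ 29: FM-1 (300), FM-2 (40), FM-3 (378), FM-4 (120), FM-5 (240), FM-7 (105) → 6.

6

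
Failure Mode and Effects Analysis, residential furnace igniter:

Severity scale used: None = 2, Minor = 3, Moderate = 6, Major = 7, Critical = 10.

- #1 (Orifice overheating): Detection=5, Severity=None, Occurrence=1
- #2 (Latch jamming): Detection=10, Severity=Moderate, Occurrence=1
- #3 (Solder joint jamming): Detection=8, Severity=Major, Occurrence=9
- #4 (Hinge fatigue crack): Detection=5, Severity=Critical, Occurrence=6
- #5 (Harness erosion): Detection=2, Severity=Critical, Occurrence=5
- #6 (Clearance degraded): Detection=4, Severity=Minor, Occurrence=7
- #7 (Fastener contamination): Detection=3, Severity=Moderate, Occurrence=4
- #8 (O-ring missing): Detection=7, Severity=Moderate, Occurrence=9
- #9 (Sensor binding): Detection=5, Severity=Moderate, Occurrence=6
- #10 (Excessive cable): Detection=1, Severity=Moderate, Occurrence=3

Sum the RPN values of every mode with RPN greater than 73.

1546

RPN = Severity × Occurrence × Detection:
  #1: 2 × 1 × 5 = 10
  #2: 6 × 1 × 10 = 60
  #3: 7 × 9 × 8 = 504
  #4: 10 × 6 × 5 = 300
  #5: 10 × 5 × 2 = 100
  #6: 3 × 7 × 4 = 84
  #7: 6 × 4 × 3 = 72
  #8: 6 × 9 × 7 = 378
  #9: 6 × 6 × 5 = 180
  #10: 6 × 3 × 1 = 18
RPN > 73: #3 (504), #4 (300), #5 (100), #6 (84), #8 (378), #9 (180).
Sum: 504 + 300 + 100 + 84 + 378 + 180 = 1546.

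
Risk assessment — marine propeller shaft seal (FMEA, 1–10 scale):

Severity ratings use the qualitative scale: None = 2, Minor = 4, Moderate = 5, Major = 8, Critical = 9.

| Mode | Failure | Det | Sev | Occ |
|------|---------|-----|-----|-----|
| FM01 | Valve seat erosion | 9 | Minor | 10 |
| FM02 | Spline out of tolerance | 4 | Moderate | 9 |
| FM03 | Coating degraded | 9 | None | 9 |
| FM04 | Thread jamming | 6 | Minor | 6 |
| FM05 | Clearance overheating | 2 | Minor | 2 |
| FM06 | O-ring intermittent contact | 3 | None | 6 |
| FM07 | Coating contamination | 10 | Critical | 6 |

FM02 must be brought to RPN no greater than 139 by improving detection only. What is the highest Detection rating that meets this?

FM02: S=5, O=9, D=4 → current RPN = 180.
Fixed product = 45. Need 45 × D ≤ 139, so D ≤ 139/45 = 3.09.
Maximum integer Detection rating = 3 (gives RPN 135; D=4 would give 180 > 139).

3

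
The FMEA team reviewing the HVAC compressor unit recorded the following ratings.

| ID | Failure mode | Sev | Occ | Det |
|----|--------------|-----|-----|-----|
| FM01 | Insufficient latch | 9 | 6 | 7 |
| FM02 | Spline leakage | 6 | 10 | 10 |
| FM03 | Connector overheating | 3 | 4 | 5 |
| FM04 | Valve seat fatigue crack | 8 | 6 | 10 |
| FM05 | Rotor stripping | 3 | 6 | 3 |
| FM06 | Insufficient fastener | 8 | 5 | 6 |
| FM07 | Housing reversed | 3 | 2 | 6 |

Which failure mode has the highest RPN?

FM02

RPN = Severity × Occurrence × Detection:
  FM01: 9 × 6 × 7 = 378
  FM02: 6 × 10 × 10 = 600
  FM03: 3 × 4 × 5 = 60
  FM04: 8 × 6 × 10 = 480
  FM05: 3 × 6 × 3 = 54
  FM06: 8 × 5 × 6 = 240
  FM07: 3 × 2 × 6 = 36
Highest RPN is 600 → FM02.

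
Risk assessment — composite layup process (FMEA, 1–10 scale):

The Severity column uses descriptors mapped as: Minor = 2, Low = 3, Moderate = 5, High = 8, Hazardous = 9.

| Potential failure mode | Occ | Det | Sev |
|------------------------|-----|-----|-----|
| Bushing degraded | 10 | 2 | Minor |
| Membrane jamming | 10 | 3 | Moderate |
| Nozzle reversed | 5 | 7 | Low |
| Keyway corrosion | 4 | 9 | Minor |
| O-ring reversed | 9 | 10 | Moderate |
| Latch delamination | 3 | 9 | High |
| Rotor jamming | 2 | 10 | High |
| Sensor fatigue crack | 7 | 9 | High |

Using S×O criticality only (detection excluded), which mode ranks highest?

Sensor fatigue crack

Criticality = Severity × Occurrence:
  Bushing degraded: 2 × 10 = 20
  Membrane jamming: 5 × 10 = 50
  Nozzle reversed: 3 × 5 = 15
  Keyway corrosion: 2 × 4 = 8
  O-ring reversed: 5 × 9 = 45
  Latch delamination: 8 × 3 = 24
  Rotor jamming: 8 × 2 = 16
  Sensor fatigue crack: 8 × 7 = 56
Highest criticality is 56 → Sensor fatigue crack.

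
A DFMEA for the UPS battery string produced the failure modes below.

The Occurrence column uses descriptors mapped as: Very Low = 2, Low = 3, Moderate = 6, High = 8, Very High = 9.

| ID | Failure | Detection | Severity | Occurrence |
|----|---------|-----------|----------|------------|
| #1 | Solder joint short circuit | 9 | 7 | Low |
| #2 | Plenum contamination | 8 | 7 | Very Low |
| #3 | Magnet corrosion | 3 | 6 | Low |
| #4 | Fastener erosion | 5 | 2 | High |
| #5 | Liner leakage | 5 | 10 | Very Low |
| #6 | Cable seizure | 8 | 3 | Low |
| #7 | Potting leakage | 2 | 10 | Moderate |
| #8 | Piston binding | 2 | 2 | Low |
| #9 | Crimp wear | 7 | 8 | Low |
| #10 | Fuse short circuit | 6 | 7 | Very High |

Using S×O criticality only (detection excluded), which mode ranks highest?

Criticality = Severity × Occurrence:
  #1: 7 × 3 = 21
  #2: 7 × 2 = 14
  #3: 6 × 3 = 18
  #4: 2 × 8 = 16
  #5: 10 × 2 = 20
  #6: 3 × 3 = 9
  #7: 10 × 6 = 60
  #8: 2 × 3 = 6
  #9: 8 × 3 = 24
  #10: 7 × 9 = 63
Highest criticality is 63 → #10.

#10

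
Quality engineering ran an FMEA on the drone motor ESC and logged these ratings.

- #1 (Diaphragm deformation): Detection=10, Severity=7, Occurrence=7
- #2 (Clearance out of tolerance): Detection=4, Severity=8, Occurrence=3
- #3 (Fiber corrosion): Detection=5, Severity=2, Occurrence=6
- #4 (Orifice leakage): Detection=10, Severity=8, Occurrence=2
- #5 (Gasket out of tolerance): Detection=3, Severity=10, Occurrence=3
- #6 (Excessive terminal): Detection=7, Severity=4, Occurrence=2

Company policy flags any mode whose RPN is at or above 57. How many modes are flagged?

5

RPN = Severity × Occurrence × Detection:
  #1: 7 × 7 × 10 = 490
  #2: 8 × 3 × 4 = 96
  #3: 2 × 6 × 5 = 60
  #4: 8 × 2 × 10 = 160
  #5: 10 × 3 × 3 = 90
  #6: 4 × 2 × 7 = 56
Modes with RPN ≥ 57: #1 (490), #2 (96), #3 (60), #4 (160), #5 (90) → 5.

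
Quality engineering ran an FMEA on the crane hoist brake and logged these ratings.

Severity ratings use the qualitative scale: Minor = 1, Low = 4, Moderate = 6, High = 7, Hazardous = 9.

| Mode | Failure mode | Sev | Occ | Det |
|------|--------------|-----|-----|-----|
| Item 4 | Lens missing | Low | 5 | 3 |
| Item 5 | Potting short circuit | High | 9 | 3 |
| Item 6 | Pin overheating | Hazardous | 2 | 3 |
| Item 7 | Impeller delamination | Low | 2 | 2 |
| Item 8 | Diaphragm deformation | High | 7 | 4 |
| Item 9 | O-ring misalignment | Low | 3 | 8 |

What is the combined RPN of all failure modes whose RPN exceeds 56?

RPN = Severity × Occurrence × Detection:
  Item 4: 4 × 5 × 3 = 60
  Item 5: 7 × 9 × 3 = 189
  Item 6: 9 × 2 × 3 = 54
  Item 7: 4 × 2 × 2 = 16
  Item 8: 7 × 7 × 4 = 196
  Item 9: 4 × 3 × 8 = 96
RPN > 56: Item 4 (60), Item 5 (189), Item 8 (196), Item 9 (96).
Sum: 60 + 189 + 196 + 96 = 541.

541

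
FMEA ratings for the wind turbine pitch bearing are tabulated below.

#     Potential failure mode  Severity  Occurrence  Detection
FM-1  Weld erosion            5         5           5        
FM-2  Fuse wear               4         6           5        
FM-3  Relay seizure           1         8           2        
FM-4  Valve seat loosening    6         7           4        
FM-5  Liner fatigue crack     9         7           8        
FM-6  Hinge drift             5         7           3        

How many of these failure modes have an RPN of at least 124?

RPN = Severity × Occurrence × Detection:
  FM-1: 5 × 5 × 5 = 125
  FM-2: 4 × 6 × 5 = 120
  FM-3: 1 × 8 × 2 = 16
  FM-4: 6 × 7 × 4 = 168
  FM-5: 9 × 7 × 8 = 504
  FM-6: 5 × 7 × 3 = 105
Modes with RPN ≥ 124: FM-1 (125), FM-4 (168), FM-5 (504) → 3.

3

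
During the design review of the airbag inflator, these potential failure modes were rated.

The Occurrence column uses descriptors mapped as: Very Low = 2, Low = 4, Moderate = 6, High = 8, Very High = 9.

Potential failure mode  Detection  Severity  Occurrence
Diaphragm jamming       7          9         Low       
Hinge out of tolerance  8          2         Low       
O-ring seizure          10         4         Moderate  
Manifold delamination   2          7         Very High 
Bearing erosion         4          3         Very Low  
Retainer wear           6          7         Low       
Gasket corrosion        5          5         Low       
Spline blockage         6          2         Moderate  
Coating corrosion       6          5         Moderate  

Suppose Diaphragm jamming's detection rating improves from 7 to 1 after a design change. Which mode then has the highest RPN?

RPN = Severity × Occurrence × Detection:
  Diaphragm jamming: 9 × 4 × 7 = 252
  Hinge out of tolerance: 2 × 4 × 8 = 64
  O-ring seizure: 4 × 6 × 10 = 240
  Manifold delamination: 7 × 9 × 2 = 126
  Bearing erosion: 3 × 2 × 4 = 24
  Retainer wear: 7 × 4 × 6 = 168
  Gasket corrosion: 5 × 4 × 5 = 100
  Spline blockage: 2 × 6 × 6 = 72
  Coating corrosion: 5 × 6 × 6 = 180
After action: Diaphragm jamming → 9 × 4 × 1 = 36.
Revised RPNs: O-ring seizure=240, Coating corrosion=180, Retainer wear=168, Manifold delamination=126, Gasket corrosion=100, Spline blockage=72, Hinge out of tolerance=64, Diaphragm jamming=36, Bearing erosion=24.
Highest is now O-ring seizure (240).

O-ring seizure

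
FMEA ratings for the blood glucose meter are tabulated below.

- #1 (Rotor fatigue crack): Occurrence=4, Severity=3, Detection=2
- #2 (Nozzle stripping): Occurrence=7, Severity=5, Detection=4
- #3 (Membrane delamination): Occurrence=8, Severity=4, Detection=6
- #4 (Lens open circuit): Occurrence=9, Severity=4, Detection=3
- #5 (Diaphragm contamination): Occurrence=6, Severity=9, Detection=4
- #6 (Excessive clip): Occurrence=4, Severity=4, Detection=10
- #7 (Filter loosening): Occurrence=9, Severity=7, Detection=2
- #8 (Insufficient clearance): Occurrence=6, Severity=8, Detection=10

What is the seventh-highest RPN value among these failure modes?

RPN = Severity × Occurrence × Detection:
  #1: 3 × 4 × 2 = 24
  #2: 5 × 7 × 4 = 140
  #3: 4 × 8 × 6 = 192
  #4: 4 × 9 × 3 = 108
  #5: 9 × 6 × 4 = 216
  #6: 4 × 4 × 10 = 160
  #7: 7 × 9 × 2 = 126
  #8: 8 × 6 × 10 = 480
Sorted descending: 480, 216, 192, 160, 140, 126, 108, 24.
The seventh-highest RPN is 108 (#4).

108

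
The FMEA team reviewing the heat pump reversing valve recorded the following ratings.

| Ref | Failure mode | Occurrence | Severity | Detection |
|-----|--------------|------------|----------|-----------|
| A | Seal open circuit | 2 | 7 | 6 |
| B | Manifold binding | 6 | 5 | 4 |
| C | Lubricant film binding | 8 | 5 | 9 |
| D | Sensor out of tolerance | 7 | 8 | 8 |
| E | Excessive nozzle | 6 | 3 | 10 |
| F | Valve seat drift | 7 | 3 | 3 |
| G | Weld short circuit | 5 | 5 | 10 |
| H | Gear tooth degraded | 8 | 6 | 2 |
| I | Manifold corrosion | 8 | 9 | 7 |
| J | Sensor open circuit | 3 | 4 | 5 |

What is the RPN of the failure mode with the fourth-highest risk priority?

RPN = Severity × Occurrence × Detection:
  A: 7 × 2 × 6 = 84
  B: 5 × 6 × 4 = 120
  C: 5 × 8 × 9 = 360
  D: 8 × 7 × 8 = 448
  E: 3 × 6 × 10 = 180
  F: 3 × 7 × 3 = 63
  G: 5 × 5 × 10 = 250
  H: 6 × 8 × 2 = 96
  I: 9 × 8 × 7 = 504
  J: 4 × 3 × 5 = 60
Sorted descending: 504, 448, 360, 250, 180, 120, 96, 84, 63, 60.
The fourth-highest RPN is 250 (G).

250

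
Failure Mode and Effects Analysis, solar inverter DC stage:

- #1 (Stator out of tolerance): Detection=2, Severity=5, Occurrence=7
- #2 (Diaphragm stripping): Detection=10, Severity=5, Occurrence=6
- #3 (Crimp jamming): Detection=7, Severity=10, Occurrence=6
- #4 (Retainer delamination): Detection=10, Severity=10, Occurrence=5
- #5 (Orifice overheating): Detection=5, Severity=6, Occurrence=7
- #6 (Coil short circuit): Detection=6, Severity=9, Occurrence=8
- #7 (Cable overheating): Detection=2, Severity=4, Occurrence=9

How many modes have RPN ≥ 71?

6

RPN = Severity × Occurrence × Detection:
  #1: 5 × 7 × 2 = 70
  #2: 5 × 6 × 10 = 300
  #3: 10 × 6 × 7 = 420
  #4: 10 × 5 × 10 = 500
  #5: 6 × 7 × 5 = 210
  #6: 9 × 8 × 6 = 432
  #7: 4 × 9 × 2 = 72
Modes with RPN ≥ 71: #2 (300), #3 (420), #4 (500), #5 (210), #6 (432), #7 (72) → 6.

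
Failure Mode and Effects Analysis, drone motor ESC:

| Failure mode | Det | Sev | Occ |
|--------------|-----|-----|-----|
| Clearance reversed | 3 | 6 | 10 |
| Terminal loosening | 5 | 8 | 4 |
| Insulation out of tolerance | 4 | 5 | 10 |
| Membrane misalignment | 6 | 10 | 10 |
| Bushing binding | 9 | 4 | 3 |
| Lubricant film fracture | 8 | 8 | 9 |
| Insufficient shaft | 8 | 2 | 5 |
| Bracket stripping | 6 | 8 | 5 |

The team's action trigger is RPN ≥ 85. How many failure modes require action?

7

RPN = Severity × Occurrence × Detection:
  Clearance reversed: 6 × 10 × 3 = 180
  Terminal loosening: 8 × 4 × 5 = 160
  Insulation out of tolerance: 5 × 10 × 4 = 200
  Membrane misalignment: 10 × 10 × 6 = 600
  Bushing binding: 4 × 3 × 9 = 108
  Lubricant film fracture: 8 × 9 × 8 = 576
  Insufficient shaft: 2 × 5 × 8 = 80
  Bracket stripping: 8 × 5 × 6 = 240
Modes with RPN ≥ 85: Clearance reversed (180), Terminal loosening (160), Insulation out of tolerance (200), Membrane misalignment (600), Bushing binding (108), Lubricant film fracture (576), Bracket stripping (240) → 7.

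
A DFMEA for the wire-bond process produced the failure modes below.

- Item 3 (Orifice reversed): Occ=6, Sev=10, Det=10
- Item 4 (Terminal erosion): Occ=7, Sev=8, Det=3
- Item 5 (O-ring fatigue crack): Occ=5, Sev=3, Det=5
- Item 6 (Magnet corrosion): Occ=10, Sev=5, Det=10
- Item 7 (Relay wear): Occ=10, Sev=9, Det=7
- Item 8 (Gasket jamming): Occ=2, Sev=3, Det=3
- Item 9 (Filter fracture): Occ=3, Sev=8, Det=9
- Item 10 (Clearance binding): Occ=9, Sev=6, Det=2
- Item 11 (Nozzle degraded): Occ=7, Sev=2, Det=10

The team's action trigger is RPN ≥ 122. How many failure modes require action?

RPN = Severity × Occurrence × Detection:
  Item 3: 10 × 6 × 10 = 600
  Item 4: 8 × 7 × 3 = 168
  Item 5: 3 × 5 × 5 = 75
  Item 6: 5 × 10 × 10 = 500
  Item 7: 9 × 10 × 7 = 630
  Item 8: 3 × 2 × 3 = 18
  Item 9: 8 × 3 × 9 = 216
  Item 10: 6 × 9 × 2 = 108
  Item 11: 2 × 7 × 10 = 140
Modes with RPN ≥ 122: Item 3 (600), Item 4 (168), Item 6 (500), Item 7 (630), Item 9 (216), Item 11 (140) → 6.

6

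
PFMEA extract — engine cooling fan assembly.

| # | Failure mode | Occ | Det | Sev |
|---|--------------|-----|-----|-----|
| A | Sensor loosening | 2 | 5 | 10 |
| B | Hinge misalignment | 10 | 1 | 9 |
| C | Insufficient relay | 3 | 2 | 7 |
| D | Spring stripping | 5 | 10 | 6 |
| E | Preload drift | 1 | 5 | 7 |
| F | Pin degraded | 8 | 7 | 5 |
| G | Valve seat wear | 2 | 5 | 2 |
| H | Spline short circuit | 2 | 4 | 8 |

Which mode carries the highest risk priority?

D

RPN = Severity × Occurrence × Detection:
  A: 10 × 2 × 5 = 100
  B: 9 × 10 × 1 = 90
  C: 7 × 3 × 2 = 42
  D: 6 × 5 × 10 = 300
  E: 7 × 1 × 5 = 35
  F: 5 × 8 × 7 = 280
  G: 2 × 2 × 5 = 20
  H: 8 × 2 × 4 = 64
Highest RPN is 300 → D.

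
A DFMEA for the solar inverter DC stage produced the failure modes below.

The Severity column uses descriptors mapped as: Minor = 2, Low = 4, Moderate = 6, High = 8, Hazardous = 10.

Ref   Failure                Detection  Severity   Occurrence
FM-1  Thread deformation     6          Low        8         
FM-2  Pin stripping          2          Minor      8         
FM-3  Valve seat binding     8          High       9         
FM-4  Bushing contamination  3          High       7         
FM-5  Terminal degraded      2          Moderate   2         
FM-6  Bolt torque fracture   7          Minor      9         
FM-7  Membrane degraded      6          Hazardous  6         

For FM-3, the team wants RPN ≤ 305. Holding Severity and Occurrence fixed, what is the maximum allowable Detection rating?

4

FM-3: S=8, O=9, D=8 → current RPN = 576.
Fixed product = 72. Need 72 × D ≤ 305, so D ≤ 305/72 = 4.24.
Maximum integer Detection rating = 4 (gives RPN 288; D=5 would give 360 > 305).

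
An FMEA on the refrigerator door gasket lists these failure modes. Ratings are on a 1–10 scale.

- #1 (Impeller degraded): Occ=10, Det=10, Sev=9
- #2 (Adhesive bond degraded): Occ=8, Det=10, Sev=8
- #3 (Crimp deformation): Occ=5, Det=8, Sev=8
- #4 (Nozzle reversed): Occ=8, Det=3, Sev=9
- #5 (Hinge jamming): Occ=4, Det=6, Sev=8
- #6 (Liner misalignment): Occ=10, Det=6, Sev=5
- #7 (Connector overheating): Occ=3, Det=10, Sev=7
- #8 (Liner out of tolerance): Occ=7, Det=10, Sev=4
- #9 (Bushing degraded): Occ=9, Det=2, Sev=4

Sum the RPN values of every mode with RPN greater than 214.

2656

RPN = Severity × Occurrence × Detection:
  #1: 9 × 10 × 10 = 900
  #2: 8 × 8 × 10 = 640
  #3: 8 × 5 × 8 = 320
  #4: 9 × 8 × 3 = 216
  #5: 8 × 4 × 6 = 192
  #6: 5 × 10 × 6 = 300
  #7: 7 × 3 × 10 = 210
  #8: 4 × 7 × 10 = 280
  #9: 4 × 9 × 2 = 72
RPN > 214: #1 (900), #2 (640), #3 (320), #4 (216), #6 (300), #8 (280).
Sum: 900 + 640 + 320 + 216 + 300 + 280 = 2656.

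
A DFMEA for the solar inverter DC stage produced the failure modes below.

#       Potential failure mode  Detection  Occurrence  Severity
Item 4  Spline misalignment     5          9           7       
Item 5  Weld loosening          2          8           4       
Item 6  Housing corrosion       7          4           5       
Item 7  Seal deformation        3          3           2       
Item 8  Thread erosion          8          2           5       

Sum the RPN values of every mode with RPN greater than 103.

RPN = Severity × Occurrence × Detection:
  Item 4: 7 × 9 × 5 = 315
  Item 5: 4 × 8 × 2 = 64
  Item 6: 5 × 4 × 7 = 140
  Item 7: 2 × 3 × 3 = 18
  Item 8: 5 × 2 × 8 = 80
RPN > 103: Item 4 (315), Item 6 (140).
Sum: 315 + 140 = 455.

455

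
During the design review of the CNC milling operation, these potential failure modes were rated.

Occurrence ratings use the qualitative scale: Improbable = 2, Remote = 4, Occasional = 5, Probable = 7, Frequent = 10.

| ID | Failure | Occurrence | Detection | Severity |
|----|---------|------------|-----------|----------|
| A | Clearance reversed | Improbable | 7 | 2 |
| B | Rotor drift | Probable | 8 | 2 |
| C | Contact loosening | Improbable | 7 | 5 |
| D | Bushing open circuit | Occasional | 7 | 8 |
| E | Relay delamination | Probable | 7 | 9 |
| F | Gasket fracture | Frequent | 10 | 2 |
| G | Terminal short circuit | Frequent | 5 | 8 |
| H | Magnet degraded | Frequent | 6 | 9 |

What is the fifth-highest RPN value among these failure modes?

RPN = Severity × Occurrence × Detection:
  A: 2 × 2 × 7 = 28
  B: 2 × 7 × 8 = 112
  C: 5 × 2 × 7 = 70
  D: 8 × 5 × 7 = 280
  E: 9 × 7 × 7 = 441
  F: 2 × 10 × 10 = 200
  G: 8 × 10 × 5 = 400
  H: 9 × 10 × 6 = 540
Sorted descending: 540, 441, 400, 280, 200, 112, 70, 28.
The fifth-highest RPN is 200 (F).

200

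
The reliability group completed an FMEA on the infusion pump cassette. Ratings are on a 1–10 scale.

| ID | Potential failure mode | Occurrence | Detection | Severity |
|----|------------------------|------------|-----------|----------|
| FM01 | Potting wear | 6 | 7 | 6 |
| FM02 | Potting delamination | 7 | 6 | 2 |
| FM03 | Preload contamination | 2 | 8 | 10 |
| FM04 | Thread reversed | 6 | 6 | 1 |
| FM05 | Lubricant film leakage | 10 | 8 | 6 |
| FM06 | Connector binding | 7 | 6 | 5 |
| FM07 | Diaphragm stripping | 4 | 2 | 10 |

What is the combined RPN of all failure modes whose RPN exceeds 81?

1186

RPN = Severity × Occurrence × Detection:
  FM01: 6 × 6 × 7 = 252
  FM02: 2 × 7 × 6 = 84
  FM03: 10 × 2 × 8 = 160
  FM04: 1 × 6 × 6 = 36
  FM05: 6 × 10 × 8 = 480
  FM06: 5 × 7 × 6 = 210
  FM07: 10 × 4 × 2 = 80
RPN > 81: FM01 (252), FM02 (84), FM03 (160), FM05 (480), FM06 (210).
Sum: 252 + 84 + 160 + 480 + 210 = 1186.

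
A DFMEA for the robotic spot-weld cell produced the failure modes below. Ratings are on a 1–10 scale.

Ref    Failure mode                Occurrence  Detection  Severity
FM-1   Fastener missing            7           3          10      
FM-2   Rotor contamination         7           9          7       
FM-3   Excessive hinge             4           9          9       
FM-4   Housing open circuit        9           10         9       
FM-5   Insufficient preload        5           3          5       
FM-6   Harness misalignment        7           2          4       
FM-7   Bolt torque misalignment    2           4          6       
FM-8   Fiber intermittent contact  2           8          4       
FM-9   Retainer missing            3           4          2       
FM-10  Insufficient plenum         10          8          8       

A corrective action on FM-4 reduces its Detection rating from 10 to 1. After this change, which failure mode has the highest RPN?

FM-10

RPN = Severity × Occurrence × Detection:
  FM-1: 10 × 7 × 3 = 210
  FM-2: 7 × 7 × 9 = 441
  FM-3: 9 × 4 × 9 = 324
  FM-4: 9 × 9 × 10 = 810
  FM-5: 5 × 5 × 3 = 75
  FM-6: 4 × 7 × 2 = 56
  FM-7: 6 × 2 × 4 = 48
  FM-8: 4 × 2 × 8 = 64
  FM-9: 2 × 3 × 4 = 24
  FM-10: 8 × 10 × 8 = 640
After action: FM-4 → 9 × 9 × 1 = 81.
Revised RPNs: FM-10=640, FM-2=441, FM-3=324, FM-1=210, FM-4=81, FM-5=75, FM-8=64, FM-6=56, FM-7=48, FM-9=24.
Highest is now FM-10 (640).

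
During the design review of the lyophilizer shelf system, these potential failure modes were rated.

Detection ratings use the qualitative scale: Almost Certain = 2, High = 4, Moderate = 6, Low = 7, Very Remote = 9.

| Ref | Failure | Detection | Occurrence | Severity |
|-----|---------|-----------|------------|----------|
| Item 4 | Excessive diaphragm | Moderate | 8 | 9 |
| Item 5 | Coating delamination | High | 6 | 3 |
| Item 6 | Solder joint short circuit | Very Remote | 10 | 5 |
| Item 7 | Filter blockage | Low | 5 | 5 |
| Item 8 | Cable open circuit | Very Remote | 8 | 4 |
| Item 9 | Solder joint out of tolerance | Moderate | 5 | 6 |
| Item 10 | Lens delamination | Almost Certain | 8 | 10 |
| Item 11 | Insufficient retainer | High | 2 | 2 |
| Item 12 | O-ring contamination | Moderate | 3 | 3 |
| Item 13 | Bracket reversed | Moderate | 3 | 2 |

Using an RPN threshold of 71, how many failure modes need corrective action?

RPN = Severity × Occurrence × Detection:
  Item 4: 9 × 8 × 6 = 432
  Item 5: 3 × 6 × 4 = 72
  Item 6: 5 × 10 × 9 = 450
  Item 7: 5 × 5 × 7 = 175
  Item 8: 4 × 8 × 9 = 288
  Item 9: 6 × 5 × 6 = 180
  Item 10: 10 × 8 × 2 = 160
  Item 11: 2 × 2 × 4 = 16
  Item 12: 3 × 3 × 6 = 54
  Item 13: 2 × 3 × 6 = 36
Modes with RPN ≥ 71: Item 4 (432), Item 5 (72), Item 6 (450), Item 7 (175), Item 8 (288), Item 9 (180), Item 10 (160) → 7.

7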